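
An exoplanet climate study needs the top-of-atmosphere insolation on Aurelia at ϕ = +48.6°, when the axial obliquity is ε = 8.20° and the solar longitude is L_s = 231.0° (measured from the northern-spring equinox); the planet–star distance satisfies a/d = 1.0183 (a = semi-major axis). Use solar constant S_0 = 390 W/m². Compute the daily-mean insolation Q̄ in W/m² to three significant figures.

Solar declination: sin δ = sin ε · sin L_s = sin 8.20° × sin 231.0° = -0.11084, so δ = -6.364°.
cos h₀ = −tan(+48.6°) tan(-6.364°) = 0.1265, h₀ = 1.4439 rad.
Bracket: h₀ sin ϕ sin δ + cos ϕ cos δ sin h₀ = 1.4439×0.75011×-0.11084 + 0.66131×0.99384×0.99197 = -0.120049 + 0.651959 = 0.531910.
Inverse-square distance factor (a/d)² = 1.0183² = 1.036935.
Q̄ = (S_0/π) × 1.036935 × [bracket] = (390/π) × 1.036935 × 0.531910 = 68.47 W/m².

Q̄ ≈ 68.5 W/m²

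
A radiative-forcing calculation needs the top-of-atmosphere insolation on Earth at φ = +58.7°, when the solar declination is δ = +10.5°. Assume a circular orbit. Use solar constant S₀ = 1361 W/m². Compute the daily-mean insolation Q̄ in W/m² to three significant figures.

Q̄ ≈ 338 W/m²

cos H₀ = −tan(+58.7°) tan(+10.500°) = -0.3048, H₀ = 1.8806 rad.
Bracket: H₀ sin φ sin δ + cos φ cos δ sin H₀ = 1.8806×0.85446×0.18224 + 0.51952×0.98325×0.95241 = 0.292841 + 0.486508 = 0.779349.
Q̄ = (S₀/π) × [bracket] = (1361/π) × 0.779349 = 337.6 W/m².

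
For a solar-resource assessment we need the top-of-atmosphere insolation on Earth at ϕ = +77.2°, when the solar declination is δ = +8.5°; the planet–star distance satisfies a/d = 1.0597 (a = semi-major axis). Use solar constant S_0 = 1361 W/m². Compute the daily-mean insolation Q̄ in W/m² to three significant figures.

Q̄ ≈ 241 W/m²

cos h₀ = −tan(+77.2°) tan(+8.500°) = -0.6578, h₀ = 2.2887 rad.
Bracket: h₀ sin ϕ sin δ + cos ϕ cos δ sin h₀ = 2.2887×0.97515×0.14781 + 0.22155×0.98902×0.75318 = 0.329886 + 0.165035 = 0.494921.
Inverse-square distance factor (a/d)² = 1.0597² = 1.122964.
Q̄ = (S_0/π) × 1.122964 × [bracket] = (1361/π) × 1.122964 × 0.494921 = 240.8 W/m².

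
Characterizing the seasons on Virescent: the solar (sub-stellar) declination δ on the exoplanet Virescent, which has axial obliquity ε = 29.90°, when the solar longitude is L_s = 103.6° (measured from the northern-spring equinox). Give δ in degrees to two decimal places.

δ = +28.98°

sin δ = sin ε · sin L_s = sin 29.90° × sin 103.6° = 0.484511.
δ = arcsin(0.484511) = +28.98°.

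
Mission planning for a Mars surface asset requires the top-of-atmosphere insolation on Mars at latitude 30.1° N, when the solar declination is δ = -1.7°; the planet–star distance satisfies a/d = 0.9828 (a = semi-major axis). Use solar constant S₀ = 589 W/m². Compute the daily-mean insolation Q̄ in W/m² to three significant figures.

Q̄ ≈ 152 W/m²

cos H₀ = −tan(+30.1°) tan(-1.700°) = 0.0172, H₀ = 1.5536 rad.
Bracket: H₀ sin φ sin δ + cos φ cos δ sin H₀ = 1.5536×0.50151×-0.02967 + 0.86515×0.99956×0.99985 = -0.023117 + 0.864640 = 0.841523.
Inverse-square distance factor (a/d)² = 0.9828² = 0.965896.
Q̄ = (S₀/π) × 0.965896 × [bracket] = (589/π) × 0.965896 × 0.841523 = 152.4 W/m².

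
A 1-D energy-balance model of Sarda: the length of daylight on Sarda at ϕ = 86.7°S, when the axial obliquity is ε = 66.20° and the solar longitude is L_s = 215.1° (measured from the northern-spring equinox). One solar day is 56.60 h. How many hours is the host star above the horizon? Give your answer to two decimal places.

Solar declination: sin δ = sin ε · sin L_s = sin 66.20° × sin 215.1° = -0.52611, so δ = -31.743°.
Sunrise equation: cos h₀ = −tan ϕ · tan δ = -10.7292 ≤ −1, so the host star never sets (polar day) and h₀ = π.
Daylight = 2h₀/(2π) × 56.60 h = (3.1416/π) × 56.60 = 56.60 h.

56.60 h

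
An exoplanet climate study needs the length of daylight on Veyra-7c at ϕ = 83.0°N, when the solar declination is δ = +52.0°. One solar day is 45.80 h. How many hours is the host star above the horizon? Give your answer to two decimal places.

Sunrise equation: cos h₀ = −tan ϕ · tan δ = -10.4243 ≤ −1, so the host star never sets (polar day) and h₀ = π.
Daylight = 2h₀/(2π) × 45.80 h = (3.1416/π) × 45.80 = 45.80 h.

45.80 h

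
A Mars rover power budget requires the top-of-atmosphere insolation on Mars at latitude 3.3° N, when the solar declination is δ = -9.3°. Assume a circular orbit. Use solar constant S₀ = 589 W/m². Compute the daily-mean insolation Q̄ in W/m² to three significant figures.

Q̄ ≈ 182 W/m²

cos H₀ = −tan(+3.3°) tan(-9.300°) = 0.0094, H₀ = 1.5614 rad.
Bracket: H₀ sin φ sin δ + cos φ cos δ sin H₀ = 1.5614×0.05756×-0.16160 + 0.99834×0.98686×0.99996 = -0.014524 + 0.985182 = 0.970658.
Q̄ = (S₀/π) × [bracket] = (589/π) × 0.970658 = 182.0 W/m².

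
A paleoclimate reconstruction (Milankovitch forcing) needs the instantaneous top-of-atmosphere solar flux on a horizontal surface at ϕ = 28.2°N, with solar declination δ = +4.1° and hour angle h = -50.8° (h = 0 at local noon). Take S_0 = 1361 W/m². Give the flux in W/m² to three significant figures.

802 W/m²

cos θ_z = sin ϕ sin δ + cos ϕ cos δ cos h = 0.033786 + 0.555584 = 0.589370.
Flux = S_0 · cos θ_z = 1361 × 0.589370 = 802.1 W/m².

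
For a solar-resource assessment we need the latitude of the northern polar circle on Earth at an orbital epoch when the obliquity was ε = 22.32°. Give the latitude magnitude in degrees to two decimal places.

67.68°

The polar circle is the lowest latitude that experiences at least one full rotation of continuous daylight at the northern-summer solstice; it lies at |φ| = 90° − ε = 90° − 22.32° = 67.68°.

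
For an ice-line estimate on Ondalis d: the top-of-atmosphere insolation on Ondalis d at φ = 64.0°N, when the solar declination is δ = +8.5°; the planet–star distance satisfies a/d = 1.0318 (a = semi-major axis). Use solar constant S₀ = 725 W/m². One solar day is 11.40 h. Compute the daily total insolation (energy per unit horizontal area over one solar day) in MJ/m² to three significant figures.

6.68 MJ/m²

cos H₀ = −tan(+64.0°) tan(+8.500°) = -0.3064, H₀ = 1.8822 rad.
Bracket: H₀ sin φ sin δ + cos φ cos δ sin H₀ = 1.8822×0.89879×0.14781 + 0.43837×0.98902×0.95190 = 0.250051 + 0.412703 = 0.662754.
Inverse-square distance factor (a/d)² = 1.0318² = 1.064611.
Q̄ = (S₀/π) × 1.064611 × [bracket] = (725/π) × 1.064611 × 0.662754 = 162.83 W/m².
Daily total = Q̄ × 11.40 h × 3600 s/h = 162.83 × 11.40 × 3600 / 10⁶ = 6.683 MJ/m².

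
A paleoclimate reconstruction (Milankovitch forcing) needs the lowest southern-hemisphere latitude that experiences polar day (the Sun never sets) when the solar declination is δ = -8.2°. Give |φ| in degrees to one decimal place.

Polar day requires cos H₀ = −tan φ tan δ ≤ −1, i.e. tan φ tan δ ≥ 1.
The boundary is |tan φ| · |tan δ| = 1, so |φ| = 90° − |δ| = 90° − 8.2° = 81.8° in the southern hemisphere.

|φ| = 81.8°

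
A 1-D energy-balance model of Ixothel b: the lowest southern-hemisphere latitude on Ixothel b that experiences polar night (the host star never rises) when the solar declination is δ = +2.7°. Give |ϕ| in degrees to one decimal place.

Polar night requires cos h₀ = −tan ϕ tan δ ≥ 1, i.e. tan ϕ tan δ ≤ −1.
The boundary is |tan ϕ| · |tan δ| = 1, so |ϕ| = 90° − |δ| = 90° − 2.7° = 87.3° in the southern hemisphere.

|ϕ| = 87.3°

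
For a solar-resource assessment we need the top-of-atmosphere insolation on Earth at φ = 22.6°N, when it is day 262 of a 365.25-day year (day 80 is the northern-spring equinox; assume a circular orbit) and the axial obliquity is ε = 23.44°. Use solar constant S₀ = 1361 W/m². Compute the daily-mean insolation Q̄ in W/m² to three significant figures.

Q̄ ≈ 401 W/m²

Solar longitude: λ_s = 360° × (262 − 80)/365.25 = 179.384°.
sin δ = sin 23.44° × sin 179.384° = 0.00428, so δ = +0.245°.
cos H₀ = −tan(+22.6°) tan(+0.245°) = -0.0018, H₀ = 1.5726 rad.
Bracket: H₀ sin φ sin δ + cos φ cos δ sin H₀ = 1.5726×0.38430×0.00428 + 0.92321×0.99999×1.00000 = 0.002587 + 0.923201 = 0.925788.
Q̄ = (S₀/π) × [bracket] = (1361/π) × 0.925788 = 401.1 W/m².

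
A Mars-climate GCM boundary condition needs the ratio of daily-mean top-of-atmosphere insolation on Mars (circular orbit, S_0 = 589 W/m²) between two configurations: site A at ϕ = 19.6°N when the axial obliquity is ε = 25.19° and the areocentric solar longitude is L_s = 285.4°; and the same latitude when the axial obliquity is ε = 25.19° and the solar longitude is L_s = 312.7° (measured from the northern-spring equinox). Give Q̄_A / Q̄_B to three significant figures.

— Configuration A (ϕ=+19.6°):
sin δ = sin 25.19° × sin 285.4° = -0.41034, so δ = -24.226°.
cos h₀ = −tan(+19.6°) tan(-24.226°) = 0.1602, h₀ = 1.4099 rad.
Bracket: h₀ sin ϕ sin δ + cos ϕ cos δ sin h₀ = 1.4099×0.33545×-0.41034 + 0.94206×0.91193×0.98708 = -0.194071 + 0.847993 = 0.653922.
Q̄ = (S_0/π) × [bracket] = (589/π) × 0.653922 = 122.60 W/m².
— Configuration B (ϕ=+19.6°):
Solar declination: sin δ = sin ε · sin L_s = sin 25.19° × sin 312.7° = -0.31280, so δ = -18.228°.
cos h₀ = −tan(+19.6°) tan(-18.228°) = 0.1173, h₀ = 1.4533 rad.
Bracket: h₀ sin ϕ sin δ + cos ϕ cos δ sin h₀ = 1.4533×0.33545×-0.31280 + 0.94206×0.94982×0.99310 = -0.152493 + 0.888613 = 0.736120.
Q̄ = (S_0/π) × [bracket] = (589/π) × 0.736120 = 138.01 W/m².
Ratio Q̄_A / Q̄_B = 122.60 / 138.01 = 0.8883.

Q̄_A / Q̄_B ≈ 0.888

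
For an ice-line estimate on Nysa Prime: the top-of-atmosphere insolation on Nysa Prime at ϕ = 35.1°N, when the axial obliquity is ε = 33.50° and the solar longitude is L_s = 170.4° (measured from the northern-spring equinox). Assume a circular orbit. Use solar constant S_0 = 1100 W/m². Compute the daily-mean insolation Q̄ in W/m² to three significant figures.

Q̄ ≈ 315 W/m²

Solar declination: sin δ = sin ε · sin L_s = sin 33.50° × sin 170.4° = 0.09205, so δ = +5.281°.
cos h₀ = −tan(+35.1°) tan(+5.281°) = -0.0650, h₀ = 1.6358 rad.
Bracket: h₀ sin ϕ sin δ + cos ϕ cos δ sin h₀ = 1.6358×0.57501×0.09205 + 0.81815×0.99575×0.99789 = 0.086582 + 0.812954 = 0.899536.
Q̄ = (S_0/π) × [bracket] = (1100/π) × 0.899536 = 315.0 W/m².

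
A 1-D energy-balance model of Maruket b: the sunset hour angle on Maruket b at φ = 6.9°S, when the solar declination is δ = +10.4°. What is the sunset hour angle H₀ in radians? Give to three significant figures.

H₀ = 1.55 rad

cos H₀ = −tan φ · tan δ = −tan(-6.9°) × tan(+10.400°) = 0.0222, so H₀ = 1.5486 rad = 88.73°.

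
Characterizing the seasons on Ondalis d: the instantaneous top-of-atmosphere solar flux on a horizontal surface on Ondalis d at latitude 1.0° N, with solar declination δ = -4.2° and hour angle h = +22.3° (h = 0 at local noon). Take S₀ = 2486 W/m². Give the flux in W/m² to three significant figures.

2.29e+03 W/m²

cos θ_z = sin φ sin δ + cos φ cos δ cos h = -0.001278 + 0.922585 = 0.921307.
Flux = S₀ · cos θ_z = 2486 × 0.921307 = 2290 W/m².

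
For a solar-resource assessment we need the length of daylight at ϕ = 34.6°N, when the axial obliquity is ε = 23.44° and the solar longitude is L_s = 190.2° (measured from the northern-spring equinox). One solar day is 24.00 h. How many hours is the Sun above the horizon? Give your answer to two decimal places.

Solar declination: sin δ = sin ε · sin L_s = sin 23.44° × sin 190.2° = -0.07044, so δ = -4.039°.
cos h₀ = −tan ϕ · tan δ = −tan(+34.6°) × tan(-4.039°) = 0.0487, so h₀ = 1.5221 rad = 87.21°.
Daylight = 2h₀/(2π) × 24.00 h = (1.5221/π) × 24.00 = 11.63 h.

11.63 h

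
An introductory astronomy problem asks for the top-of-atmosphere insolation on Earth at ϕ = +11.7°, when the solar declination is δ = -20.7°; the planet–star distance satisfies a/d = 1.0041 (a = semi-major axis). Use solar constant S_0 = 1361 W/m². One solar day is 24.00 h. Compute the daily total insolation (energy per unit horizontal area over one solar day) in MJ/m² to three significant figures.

cos h₀ = −tan(+11.7°) tan(-20.700°) = 0.0783, h₀ = 1.4925 rad.
Bracket: h₀ sin ϕ sin δ + cos ϕ cos δ sin h₀ = 1.4925×0.20279×-0.35347 + 0.97922×0.93544×0.99693 = -0.106983 + 0.913189 = 0.806206.
Inverse-square distance factor (a/d)² = 1.0041² = 1.008217.
Q̄ = (S_0/π) × 1.008217 × [bracket] = (1361/π) × 1.008217 × 0.806206 = 352.13 W/m².
Daily total = Q̄ × 24.00 h × 3600 s/h = 352.13 × 24.00 × 3600 / 10⁶ = 30.42 MJ/m².

30.4 MJ/m²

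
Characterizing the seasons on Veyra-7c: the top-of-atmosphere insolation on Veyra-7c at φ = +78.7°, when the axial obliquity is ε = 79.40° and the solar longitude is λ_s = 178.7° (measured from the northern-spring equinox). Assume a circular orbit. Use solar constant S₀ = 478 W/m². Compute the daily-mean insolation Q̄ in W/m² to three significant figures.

Q̄ ≈ 35.2 W/m²

Solar declination: sin δ = sin ε · sin λ_s = sin 79.40° × sin 178.7° = 0.02230, so δ = +1.278°.
cos H₀ = −tan(+78.7°) tan(+1.278°) = -0.1116, H₀ = 1.6827 rad.
Bracket: H₀ sin φ sin δ + cos φ cos δ sin H₀ = 1.6827×0.98061×0.02230 + 0.19595×0.99975×0.99375 = 0.036797 + 0.194677 = 0.231474.
Q̄ = (S₀/π) × [bracket] = (478/π) × 0.231474 = 35.22 W/m².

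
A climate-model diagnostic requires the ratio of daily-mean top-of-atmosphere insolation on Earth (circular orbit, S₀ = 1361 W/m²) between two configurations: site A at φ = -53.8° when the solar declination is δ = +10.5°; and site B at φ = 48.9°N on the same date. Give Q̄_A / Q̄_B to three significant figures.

— Configuration A (φ=-53.8°):
cos H₀ = −tan(-53.8°) tan(+10.500°) = 0.2532, H₀ = 1.3148 rad.
Bracket: H₀ sin φ sin δ + cos φ cos δ sin H₀ = 1.3148×-0.80696×0.18224 + 0.59061×0.98325×0.96741 = -0.193355 + 0.561792 = 0.368437.
Q̄ = (S₀/π) × [bracket] = (1361/π) × 0.368437 = 159.61 W/m².
— Configuration B (φ=+48.9°):
cos H₀ = −tan(+48.9°) tan(+10.500°) = -0.2125, H₀ = 1.7849 rad.
Bracket: H₀ sin φ sin δ + cos φ cos δ sin H₀ = 1.7849×0.75356×0.18224 + 0.65738×0.98325×0.97717 = 0.245118 + 0.631612 = 0.876730.
Q̄ = (S₀/π) × [bracket] = (1361/π) × 0.876730 = 379.82 W/m².
Ratio Q̄_A / Q̄_B = 159.61 / 379.82 = 0.4202.

Q̄_A / Q̄_B ≈ 0.420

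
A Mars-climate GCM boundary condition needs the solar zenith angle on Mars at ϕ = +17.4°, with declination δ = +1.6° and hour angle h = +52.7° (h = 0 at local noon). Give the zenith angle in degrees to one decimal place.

cos θ_z = sin ϕ sin δ + cos ϕ cos δ cos h = 0.008350 + 0.578033 = 0.586383.
θ_z = arccos(0.586383) = 54.1°.

θ_z = 54.1°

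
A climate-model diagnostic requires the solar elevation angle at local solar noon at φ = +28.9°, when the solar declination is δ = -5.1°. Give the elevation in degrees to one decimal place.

56.0°

At local noon the hour angle is zero, so the zenith angle equals |φ − δ| = |+28.9° − (-5.100°)| = 34.000°.
Elevation = 90° − 34.000° = 56.0°.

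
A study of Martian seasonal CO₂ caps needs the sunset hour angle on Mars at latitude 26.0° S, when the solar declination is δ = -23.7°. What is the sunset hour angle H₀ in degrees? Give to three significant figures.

cos H₀ = −tan φ · tan δ = −tan(-26.0°) × tan(-23.700°) = -0.2141, so H₀ = 1.7866 rad = 102.36°.

H₀ = 102°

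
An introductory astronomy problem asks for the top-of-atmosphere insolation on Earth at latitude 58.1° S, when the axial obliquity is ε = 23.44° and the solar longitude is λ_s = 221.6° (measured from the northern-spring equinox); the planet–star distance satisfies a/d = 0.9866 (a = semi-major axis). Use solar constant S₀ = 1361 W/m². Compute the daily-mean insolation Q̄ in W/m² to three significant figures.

Solar declination: sin δ = sin ε · sin λ_s = sin 23.44° × sin 221.6° = -0.26410, so δ = -15.314°.
cos H₀ = −tan(-58.1°) tan(-15.314°) = -0.4399, H₀ = 2.0263 rad.
Bracket: H₀ sin φ sin δ + cos φ cos δ sin H₀ = 2.0263×-0.84897×-0.26410 + 0.52844×0.96449×0.89804 = 0.454323 + 0.457709 = 0.912032.
Inverse-square distance factor (a/d)² = 0.9866² = 0.973380.
Q̄ = (S₀/π) × 0.973380 × [bracket] = (1361/π) × 0.973380 × 0.912032 = 384.6 W/m².

Q̄ ≈ 385 W/m²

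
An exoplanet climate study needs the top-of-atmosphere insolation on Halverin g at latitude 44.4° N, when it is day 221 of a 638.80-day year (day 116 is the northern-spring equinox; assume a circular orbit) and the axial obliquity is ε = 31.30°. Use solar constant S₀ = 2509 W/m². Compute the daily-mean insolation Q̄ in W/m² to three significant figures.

Q̄ ≈ 964 W/m²

Solar longitude: λ_s = 360° × (221 − 116)/638.80 = 59.173°.
sin δ = sin 31.30° × sin 59.173° = 0.44612, so δ = +26.495°.
cos H₀ = −tan(+44.4°) tan(+26.495°) = -0.4881, H₀ = 2.0808 rad.
Bracket: H₀ sin φ sin δ + cos φ cos δ sin H₀ = 2.0808×0.69966×0.44612 + 0.71447×0.89497×0.87276 = 0.649485 + 0.558068 = 1.207553.
Q̄ = (S₀/π) × [bracket] = (2509/π) × 1.207553 = 964.4 W/m².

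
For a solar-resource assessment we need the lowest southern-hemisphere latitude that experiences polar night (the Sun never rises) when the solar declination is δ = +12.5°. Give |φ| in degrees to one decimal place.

Polar night requires cos H₀ = −tan φ tan δ ≥ 1, i.e. tan φ tan δ ≤ −1.
The boundary is |tan φ| · |tan δ| = 1, so |φ| = 90° − |δ| = 90° − 12.5° = 77.5° in the southern hemisphere.

|φ| = 77.5°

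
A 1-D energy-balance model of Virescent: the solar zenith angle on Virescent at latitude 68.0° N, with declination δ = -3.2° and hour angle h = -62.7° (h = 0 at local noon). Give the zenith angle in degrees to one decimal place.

cos θ_z = sin φ sin δ + cos φ cos δ cos h = -0.051757 + 0.171545 = 0.119788.
θ_z = arccos(0.119788) = 83.1°.

θ_z = 83.1°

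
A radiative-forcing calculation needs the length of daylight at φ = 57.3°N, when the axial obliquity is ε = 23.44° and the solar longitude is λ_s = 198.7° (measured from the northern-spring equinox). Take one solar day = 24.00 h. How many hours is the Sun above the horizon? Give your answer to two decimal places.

Solar declination: sin δ = sin ε · sin λ_s = sin 23.44° × sin 198.7° = -0.12754, so δ = -7.327°.
cos H₀ = −tan φ · tan δ = −tan(+57.3°) × tan(-7.327°) = 0.2003, so H₀ = 1.3691 rad = 78.45°.
Daylight = 2H₀/(2π) × 24.00 h = (1.3691/π) × 24.00 = 10.46 h.

10.46 h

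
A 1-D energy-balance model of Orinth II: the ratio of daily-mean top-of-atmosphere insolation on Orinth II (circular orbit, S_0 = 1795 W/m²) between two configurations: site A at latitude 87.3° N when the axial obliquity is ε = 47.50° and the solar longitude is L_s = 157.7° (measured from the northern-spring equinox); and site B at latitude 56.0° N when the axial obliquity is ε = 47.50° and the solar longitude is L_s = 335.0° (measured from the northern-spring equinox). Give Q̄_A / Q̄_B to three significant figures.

— Configuration A (ϕ=+87.3°):
Solar declination: sin δ = sin ε · sin L_s = sin 47.50° × sin 157.7° = 0.27976, so δ = +16.246°.
cos h₀ = −tan(+87.3°) tan(+16.246°) = -6.1791 ≤ −1 ⇒ polar day, h₀ = π.
Bracket: h₀ sin ϕ sin δ + cos ϕ cos δ sin h₀ = 3.1416×0.99889×0.27976 + 0.04711×0.96007×0.00000 = 0.877918 + 0.000000 = 0.877918.
Q̄ = (S_0/π) × [bracket] = (1795/π) × 0.877918 = 501.61 W/m².
— Configuration B (ϕ=+56.0°):
Solar declination: sin δ = sin ε · sin L_s = sin 47.50° × sin 335.0° = -0.31159, so δ = -18.155°.
cos h₀ = −tan(+56.0°) tan(-18.155°) = 0.4861, h₀ = 1.0631 rad.
Bracket: h₀ sin ϕ sin δ + cos ϕ cos δ sin h₀ = 1.0631×0.82904×-0.31159 + 0.55919×0.95022×0.87388 = -0.274621 + 0.464339 = 0.189718.
Q̄ = (S_0/π) × [bracket] = (1795/π) × 0.189718 = 108.40 W/m².
Ratio Q̄_A / Q̄_B = 501.61 / 108.40 = 4.627.

Q̄_A / Q̄_B ≈ 4.63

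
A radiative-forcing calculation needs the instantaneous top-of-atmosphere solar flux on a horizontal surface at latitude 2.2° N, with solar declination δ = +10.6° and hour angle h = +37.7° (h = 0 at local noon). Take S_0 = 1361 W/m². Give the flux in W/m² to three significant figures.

cos θ_z = sin ϕ sin δ + cos ϕ cos δ cos h = 0.007061 + 0.777148 = 0.784209.
Flux = S_0 · cos θ_z = 1361 × 0.784209 = 1067 W/m².

1.07e+03 W/m²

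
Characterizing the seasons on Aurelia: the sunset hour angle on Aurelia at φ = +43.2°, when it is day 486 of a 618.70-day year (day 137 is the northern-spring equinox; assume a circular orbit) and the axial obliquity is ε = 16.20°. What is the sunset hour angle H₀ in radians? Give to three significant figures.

Solar longitude: λ_s = 360° × (486 − 137)/618.70 = 203.071°.
sin δ = sin 16.20° × sin 203.071° = -0.10933, so δ = -6.277°.
cos H₀ = −tan φ · tan δ = −tan(+43.2°) × tan(-6.277°) = 0.1033, so H₀ = 1.4673 rad = 84.07°.

H₀ = 1.47 rad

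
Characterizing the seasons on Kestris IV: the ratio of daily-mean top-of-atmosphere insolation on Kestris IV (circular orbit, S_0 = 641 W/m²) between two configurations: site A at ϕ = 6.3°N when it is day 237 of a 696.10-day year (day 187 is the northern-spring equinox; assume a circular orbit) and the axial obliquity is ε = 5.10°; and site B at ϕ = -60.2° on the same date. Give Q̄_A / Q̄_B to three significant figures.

— Configuration A (ϕ=+6.3°):
Solar longitude: L_s = 360° × (237 − 187)/696.10 = 25.858°.
sin δ = sin 5.10° × sin 25.858° = 0.03877, so δ = +2.222°.
cos h₀ = −tan(+6.3°) tan(+2.222°) = -0.0043, h₀ = 1.5751 rad.
Bracket: h₀ sin ϕ sin δ + cos ϕ cos δ sin h₀ = 1.5751×0.10973×0.03877 + 0.99396×0.99925×0.99999 = 0.006701 + 0.993205 = 0.999906.
Q̄ = (S_0/π) × [bracket] = (641/π) × 0.999906 = 204.02 W/m².
— Configuration B (ϕ=-60.2°):
cos h₀ = −tan(-60.2°) tan(+2.222°) = 0.0677, h₀ = 1.5030 rad.
Bracket: h₀ sin ϕ sin δ + cos ϕ cos δ sin h₀ = 1.5030×-0.86777×0.03877 + 0.49697×0.99925×0.99770 = -0.050566 + 0.495455 = 0.444889.
Q̄ = (S_0/π) × [bracket] = (641/π) × 0.444889 = 90.774 W/m².
Ratio Q̄_A / Q̄_B = 204.02 / 90.774 = 2.248.

Q̄_A / Q̄_B ≈ 2.25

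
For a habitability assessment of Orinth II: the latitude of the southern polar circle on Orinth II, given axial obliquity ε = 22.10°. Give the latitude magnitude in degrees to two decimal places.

The polar circle is the lowest latitude that experiences at least one full rotation of continuous darkness at the northern-summer solstice; it lies at |ϕ| = 90° − ε = 90° − 22.10° = 67.90°.

67.90°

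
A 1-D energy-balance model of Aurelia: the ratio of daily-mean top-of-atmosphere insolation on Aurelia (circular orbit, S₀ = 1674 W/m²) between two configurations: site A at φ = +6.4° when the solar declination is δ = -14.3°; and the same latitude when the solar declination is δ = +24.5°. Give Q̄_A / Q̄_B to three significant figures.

Q̄_A / Q̄_B ≈ 0.941

— Configuration A (φ=+6.4°):
cos H₀ = −tan(+6.4°) tan(-14.300°) = 0.0286, H₀ = 1.5422 rad.
Bracket: H₀ sin φ sin δ + cos φ cos δ sin H₀ = 1.5422×0.11147×-0.24700 + 0.99377×0.96902×0.99959 = -0.042462 + 0.962588 = 0.920126.
Q̄ = (S₀/π) × [bracket] = (1674/π) × 0.920126 = 490.29 W/m².
— Configuration B (φ=+6.4°):
cos H₀ = −tan(+6.4°) tan(+24.500°) = -0.0511, H₀ = 1.6219 rad.
Bracket: H₀ sin φ sin δ + cos φ cos δ sin H₀ = 1.6219×0.11147×0.41469 + 0.99377×0.90996×0.99869 = 0.074973 + 0.903106 = 0.978079.
Q̄ = (S₀/π) × [bracket] = (1674/π) × 0.978079 = 521.17 W/m².
Ratio Q̄_A / Q̄_B = 490.29 / 521.17 = 0.9407.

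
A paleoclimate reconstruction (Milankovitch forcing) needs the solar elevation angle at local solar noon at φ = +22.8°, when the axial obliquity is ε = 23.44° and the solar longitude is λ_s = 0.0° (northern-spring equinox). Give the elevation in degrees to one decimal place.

Solar declination: sin δ = sin ε · sin λ_s = sin 23.44° × sin 0.0° = 0.00000, so δ = +0.000°.
At local noon the hour angle is zero, so the zenith angle equals |φ − δ| = |+22.8° − (+0.000°)| = 22.800°.
Elevation = 90° − 22.800° = 67.2°.

67.2°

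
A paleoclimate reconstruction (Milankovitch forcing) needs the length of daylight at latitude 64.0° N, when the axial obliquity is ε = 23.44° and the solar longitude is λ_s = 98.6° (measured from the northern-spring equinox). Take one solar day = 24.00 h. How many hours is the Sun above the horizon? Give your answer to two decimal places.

Solar declination: sin δ = sin ε · sin λ_s = sin 23.44° × sin 98.6° = 0.39332, so δ = +23.161°.
cos H₀ = −tan φ · tan δ = −tan(+64.0°) × tan(+23.161°) = -0.8771, so H₀ = 2.6406 rad = 151.30°.
Daylight = 2H₀/(2π) × 24.00 h = (2.6406/π) × 24.00 = 20.17 h.

20.17 h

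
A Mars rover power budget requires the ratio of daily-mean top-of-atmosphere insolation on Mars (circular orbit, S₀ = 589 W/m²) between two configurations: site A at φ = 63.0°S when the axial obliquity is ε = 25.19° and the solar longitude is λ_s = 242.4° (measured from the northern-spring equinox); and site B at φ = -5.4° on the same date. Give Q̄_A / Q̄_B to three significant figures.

Q̄_A / Q̄_B ≈ 1.12

— Configuration A (φ=-63.0°):
Solar declination: sin δ = sin ε · sin λ_s = sin 25.19° × sin 242.4° = -0.37719, so δ = -22.160°.
cos H₀ = −tan(-63.0°) tan(-22.160°) = -0.7993, H₀ = 2.4969 rad.
Bracket: H₀ sin φ sin δ + cos φ cos δ sin H₀ = 2.4969×-0.89101×-0.37719 + 0.45399×0.92614×0.60092 = 0.839158 + 0.252662 = 1.091820.
Q̄ = (S₀/π) × [bracket] = (589/π) × 1.091820 = 204.70 W/m².
— Configuration B (φ=-5.4°):
cos H₀ = −tan(-5.4°) tan(-22.160°) = -0.0385, H₀ = 1.6093 rad.
Bracket: H₀ sin φ sin δ + cos φ cos δ sin H₀ = 1.6093×-0.09411×-0.37719 + 0.99556×0.92614×0.99926 = 0.057126 + 0.921346 = 0.978472.
Q̄ = (S₀/π) × [bracket] = (589/π) × 0.978472 = 183.45 W/m².
Ratio Q̄_A / Q̄_B = 204.70 / 183.45 = 1.116.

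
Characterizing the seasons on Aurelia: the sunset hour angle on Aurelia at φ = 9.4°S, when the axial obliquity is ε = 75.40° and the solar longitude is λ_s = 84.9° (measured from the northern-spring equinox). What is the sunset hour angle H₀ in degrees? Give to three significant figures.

Solar declination: sin δ = sin ε · sin λ_s = sin 75.40° × sin 84.9° = 0.96388, so δ = +74.553°.
cos H₀ = −tan φ · tan δ = −tan(-9.4°) × tan(+74.553°) = 0.5991, so H₀ = 0.9284 rad = 53.19°.

H₀ = 53.2°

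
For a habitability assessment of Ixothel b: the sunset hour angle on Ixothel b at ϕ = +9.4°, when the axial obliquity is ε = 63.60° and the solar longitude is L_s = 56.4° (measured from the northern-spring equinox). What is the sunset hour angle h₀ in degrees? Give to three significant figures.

Solar declination: sin δ = sin ε · sin L_s = sin 63.60° × sin 56.4° = 0.74606, so δ = +48.250°.
cos h₀ = −tan ϕ · tan δ = −tan(+9.4°) × tan(+48.250°) = -0.1855, so h₀ = 1.7574 rad = 100.69°.

h₀ = 101°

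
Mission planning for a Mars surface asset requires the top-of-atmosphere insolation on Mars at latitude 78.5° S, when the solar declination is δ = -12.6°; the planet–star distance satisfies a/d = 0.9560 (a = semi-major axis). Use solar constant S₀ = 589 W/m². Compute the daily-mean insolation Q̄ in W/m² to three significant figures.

cos H₀ = −tan(-78.5°) tan(-12.600°) = -1.0987 ≤ −1 ⇒ polar day, H₀ = π.
Bracket: H₀ sin φ sin δ + cos φ cos δ sin H₀ = 3.1416×-0.97992×-0.21814 + 0.19937×0.97592×0.00000 = 0.671548 + 0.000000 = 0.671548.
Inverse-square distance factor (a/d)² = 0.9560² = 0.913936.
Q̄ = (S₀/π) × 0.913936 × [bracket] = (589/π) × 0.913936 × 0.671548 = 115.1 W/m².

Q̄ ≈ 115 W/m²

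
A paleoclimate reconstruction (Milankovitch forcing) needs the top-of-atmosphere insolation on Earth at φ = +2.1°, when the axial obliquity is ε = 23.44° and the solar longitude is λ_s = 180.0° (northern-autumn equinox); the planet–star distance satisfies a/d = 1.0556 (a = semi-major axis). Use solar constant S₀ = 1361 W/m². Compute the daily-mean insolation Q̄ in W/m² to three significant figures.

Solar declination: sin δ = sin ε · sin λ_s = sin 23.44° × sin 180.0° = 0.00000, so δ = +0.000°.
cos H₀ = −tan(+2.1°) tan(+0.000°) = -0.0000, H₀ = 1.5708 rad.
Bracket: H₀ sin φ sin δ + cos φ cos δ sin H₀ = 1.5708×0.03664×0.00000 + 0.99933×1.00000×1.00000 = 0.000000 + 0.999330 = 0.999330.
Inverse-square distance factor (a/d)² = 1.0556² = 1.114291.
Q̄ = (S₀/π) × 1.114291 × [bracket] = (1361/π) × 1.114291 × 0.999330 = 482.4 W/m².

Q̄ ≈ 482 W/m²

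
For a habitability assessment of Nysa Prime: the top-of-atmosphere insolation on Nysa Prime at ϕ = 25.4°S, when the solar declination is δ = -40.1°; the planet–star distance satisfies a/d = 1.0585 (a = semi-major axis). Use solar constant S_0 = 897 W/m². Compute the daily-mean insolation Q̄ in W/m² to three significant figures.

cos h₀ = −tan(-25.4°) tan(-40.100°) = -0.3998, h₀ = 1.9821 rad.
Bracket: h₀ sin ϕ sin δ + cos ϕ cos δ sin h₀ = 1.9821×-0.42894×-0.64412 + 0.90334×0.76492×0.91658 = 0.547632 + 0.633341 = 1.180973.
Inverse-square distance factor (a/d)² = 1.0585² = 1.120422.
Q̄ = (S_0/π) × 1.120422 × [bracket] = (897/π) × 1.120422 × 1.180973 = 377.8 W/m².

Q̄ ≈ 378 W/m²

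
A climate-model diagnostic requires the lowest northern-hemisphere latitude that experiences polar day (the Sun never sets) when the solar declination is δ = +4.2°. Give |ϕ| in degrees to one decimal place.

|ϕ| = 85.8°

Polar day requires cos h₀ = −tan ϕ tan δ ≤ −1, i.e. tan ϕ tan δ ≥ 1.
The boundary is |tan ϕ| · |tan δ| = 1, so |ϕ| = 90° − |δ| = 90° − 4.2° = 85.8° in the northern hemisphere.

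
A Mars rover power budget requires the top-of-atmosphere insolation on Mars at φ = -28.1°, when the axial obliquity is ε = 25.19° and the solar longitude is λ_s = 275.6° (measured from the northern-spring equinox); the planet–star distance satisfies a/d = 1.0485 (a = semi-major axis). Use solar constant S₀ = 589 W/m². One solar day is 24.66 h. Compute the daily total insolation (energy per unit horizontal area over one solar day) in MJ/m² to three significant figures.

Solar declination: sin δ = sin ε · sin λ_s = sin 25.19° × sin 275.6° = -0.42359, so δ = -25.061°.
cos H₀ = −tan(-28.1°) tan(-25.061°) = -0.2497, H₀ = 1.8231 rad.
Bracket: H₀ sin φ sin δ + cos φ cos δ sin H₀ = 1.8231×-0.47101×-0.42359 + 0.88213×0.90585×0.96833 = 0.363736 + 0.773771 = 1.137507.
Inverse-square distance factor (a/d)² = 1.0485² = 1.099352.
Q̄ = (S₀/π) × 1.099352 × [bracket] = (589/π) × 1.099352 × 1.137507 = 234.45 W/m².
Daily total = Q̄ × 24.66 h × 3600 s/h = 234.45 × 24.66 × 3600 / 10⁶ = 20.81 MJ/m².

20.8 MJ/m²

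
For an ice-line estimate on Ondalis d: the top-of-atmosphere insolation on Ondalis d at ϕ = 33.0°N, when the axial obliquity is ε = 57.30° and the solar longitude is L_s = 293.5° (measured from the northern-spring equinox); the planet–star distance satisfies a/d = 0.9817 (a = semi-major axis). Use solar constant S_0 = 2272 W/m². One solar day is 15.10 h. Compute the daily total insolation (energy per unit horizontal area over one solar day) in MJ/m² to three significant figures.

1.88 MJ/m²

Solar declination: sin δ = sin ε · sin L_s = sin 57.30° × sin 293.5° = -0.77172, so δ = -50.508°.
cos h₀ = −tan(+33.0°) tan(-50.508°) = 0.7880, h₀ = 0.6632 rad.
Bracket: h₀ sin ϕ sin δ + cos ϕ cos δ sin h₀ = 0.6632×0.54464×-0.77172 + 0.83867×0.63597×0.61564 = -0.278749 + 0.328363 = 0.049614.
Inverse-square distance factor (a/d)² = 0.9817² = 0.963735.
Q̄ = (S_0/π) × 0.963735 × [bracket] = (2272/π) × 0.963735 × 0.049614 = 34.580 W/m².
Daily total = Q̄ × 15.10 h × 3600 s/h = 34.580 × 15.10 × 3600 / 10⁶ = 1.880 MJ/m².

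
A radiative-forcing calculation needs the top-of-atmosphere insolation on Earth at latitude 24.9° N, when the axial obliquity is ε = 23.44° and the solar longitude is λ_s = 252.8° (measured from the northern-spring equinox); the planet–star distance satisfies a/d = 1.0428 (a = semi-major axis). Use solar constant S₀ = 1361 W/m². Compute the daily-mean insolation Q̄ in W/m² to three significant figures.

Solar declination: sin δ = sin ε · sin λ_s = sin 23.44° × sin 252.8° = -0.38000, so δ = -22.334°.
cos H₀ = −tan(+24.9°) tan(-22.334°) = 0.1907, H₀ = 1.3789 rad.
Bracket: H₀ sin φ sin δ + cos φ cos δ sin H₀ = 1.3789×0.42104×-0.38000 + 0.90704×0.92499×0.98165 = -0.220617 + 0.823607 = 0.602990.
Inverse-square distance factor (a/d)² = 1.0428² = 1.087432.
Q̄ = (S₀/π) × 1.087432 × [bracket] = (1361/π) × 1.087432 × 0.602990 = 284.1 W/m².

Q̄ ≈ 284 W/m²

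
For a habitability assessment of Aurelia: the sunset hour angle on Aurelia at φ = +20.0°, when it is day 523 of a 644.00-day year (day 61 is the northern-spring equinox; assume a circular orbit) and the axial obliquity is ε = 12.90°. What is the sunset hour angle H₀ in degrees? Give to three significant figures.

Solar longitude: λ_s = 360° × (523 − 61)/644.00 = 258.261°.
sin δ = sin 12.90° × sin 258.261° = -0.21858, so δ = -12.626°.
cos H₀ = −tan φ · tan δ = −tan(+20.0°) × tan(-12.626°) = 0.0815, so H₀ = 1.4892 rad = 85.32°.

H₀ = 85.3°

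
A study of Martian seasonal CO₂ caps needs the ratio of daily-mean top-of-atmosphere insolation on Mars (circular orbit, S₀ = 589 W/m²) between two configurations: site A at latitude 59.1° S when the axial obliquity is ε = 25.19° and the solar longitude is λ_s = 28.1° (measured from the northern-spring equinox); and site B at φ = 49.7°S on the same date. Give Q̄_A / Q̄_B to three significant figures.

Q̄_A / Q̄_B ≈ 0.637

— Configuration A (φ=-59.1°):
Solar declination: sin δ = sin ε · sin λ_s = sin 25.19° × sin 28.1° = 0.20047, so δ = +11.565°.
cos H₀ = −tan(-59.1°) tan(+11.565°) = 0.3419, H₀ = 1.2219 rad.
Bracket: H₀ sin φ sin δ + cos φ cos δ sin H₀ = 1.2219×-0.85806×0.20047 + 0.51354×0.97970×0.93973 = -0.210185 + 0.472792 = 0.262607.
Q̄ = (S₀/π) × [bracket] = (589/π) × 0.262607 = 49.235 W/m².
— Configuration B (φ=-49.7°):
cos H₀ = −tan(-49.7°) tan(+11.565°) = 0.2413, H₀ = 1.3271 rad.
Bracket: H₀ sin φ sin δ + cos φ cos δ sin H₀ = 1.3271×-0.76267×0.20047 + 0.64679×0.97970×0.97045 = -0.202904 + 0.614936 = 0.412032.
Q̄ = (S₀/π) × [bracket] = (589/π) × 0.412032 = 77.250 W/m².
Ratio Q̄_A / Q̄_B = 49.235 / 77.250 = 0.6373.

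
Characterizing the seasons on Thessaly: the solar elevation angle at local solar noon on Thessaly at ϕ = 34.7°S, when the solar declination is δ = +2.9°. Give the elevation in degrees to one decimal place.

52.4°

At local noon the hour angle is zero, so the zenith angle equals |ϕ − δ| = |-34.7° − (+2.900°)| = 37.600°.
Elevation = 90° − 37.600° = 52.4°.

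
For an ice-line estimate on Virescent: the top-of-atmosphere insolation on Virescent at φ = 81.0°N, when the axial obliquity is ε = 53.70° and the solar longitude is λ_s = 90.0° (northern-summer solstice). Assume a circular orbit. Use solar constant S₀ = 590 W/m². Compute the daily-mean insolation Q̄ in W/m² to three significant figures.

Solar declination: sin δ = sin ε · sin λ_s = sin 53.70° × sin 90.0° = 0.80593, so δ = +53.700°.
cos H₀ = −tan(+81.0°) tan(+53.700°) = -8.5951 ≤ −1 ⇒ polar day, H₀ = π.
Bracket: H₀ sin φ sin δ + cos φ cos δ sin H₀ = 3.1416×0.98769×0.80593 + 0.15643×0.59201×0.00000 = 2.500742 + 0.000000 = 2.500742.
Q̄ = (S₀/π) × [bracket] = (590/π) × 2.500742 = 469.6 W/m².

Q̄ ≈ 470 W/m²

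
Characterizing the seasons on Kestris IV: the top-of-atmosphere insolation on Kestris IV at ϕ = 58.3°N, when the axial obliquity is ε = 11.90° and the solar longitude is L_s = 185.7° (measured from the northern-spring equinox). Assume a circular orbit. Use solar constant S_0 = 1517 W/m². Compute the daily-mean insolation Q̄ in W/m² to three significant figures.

Q̄ ≈ 241 W/m²

Solar declination: sin δ = sin ε · sin L_s = sin 11.90° × sin 185.7° = -0.02048, so δ = -1.174°.
cos h₀ = −tan(+58.3°) tan(-1.174°) = 0.0332, h₀ = 1.5376 rad.
Bracket: h₀ sin ϕ sin δ + cos ϕ cos δ sin h₀ = 1.5376×0.85081×-0.02048 + 0.52547×0.99979×0.99945 = -0.026792 + 0.525071 = 0.498279.
Q̄ = (S_0/π) × [bracket] = (1517/π) × 0.498279 = 240.6 W/m².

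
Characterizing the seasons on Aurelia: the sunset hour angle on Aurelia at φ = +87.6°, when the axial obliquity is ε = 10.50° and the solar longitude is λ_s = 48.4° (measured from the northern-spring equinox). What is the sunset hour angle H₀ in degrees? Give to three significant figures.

H₀ = 180°

Solar declination: sin δ = sin ε · sin λ_s = sin 10.50° × sin 48.4° = 0.13628, so δ = +7.832°.
Sunrise equation: cos H₀ = −tan φ · tan δ = -3.2821 ≤ −1, so the host star never sets (polar day) and H₀ = π.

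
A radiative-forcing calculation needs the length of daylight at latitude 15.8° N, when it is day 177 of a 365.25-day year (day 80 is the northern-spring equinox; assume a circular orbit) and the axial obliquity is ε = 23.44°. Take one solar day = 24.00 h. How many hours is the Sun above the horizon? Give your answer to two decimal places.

Solar longitude: L_s = 360° × (177 − 80)/365.25 = 95.606°.
sin δ = sin 23.44° × sin 95.606° = 0.39589, so δ = +23.321°.
cos h₀ = −tan ϕ · tan δ = −tan(+15.8°) × tan(+23.321°) = -0.1220, so h₀ = 1.6931 rad = 97.01°.
Daylight = 2h₀/(2π) × 24.00 h = (1.6931/π) × 24.00 = 12.93 h.

12.93 h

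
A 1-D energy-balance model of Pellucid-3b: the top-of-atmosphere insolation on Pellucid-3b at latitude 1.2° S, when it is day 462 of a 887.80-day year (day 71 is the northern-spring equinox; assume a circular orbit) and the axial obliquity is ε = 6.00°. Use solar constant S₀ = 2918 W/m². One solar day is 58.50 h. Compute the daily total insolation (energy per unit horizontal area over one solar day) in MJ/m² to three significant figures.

Solar longitude: λ_s = 360° × (462 − 71)/887.80 = 158.549°.
sin δ = sin 6.00° × sin 158.549° = 0.03823, so δ = +2.191°.
cos H₀ = −tan(-1.2°) tan(+2.191°) = 0.0008, H₀ = 1.5700 rad.
Bracket: H₀ sin φ sin δ + cos φ cos δ sin H₀ = 1.5700×-0.02094×0.03823 + 0.99978×0.99927×1.00000 = -0.001257 + 0.999050 = 0.997793.
Q̄ = (S₀/π) × [bracket] = (2918/π) × 0.997793 = 926.78 W/m².
Daily total = Q̄ × 58.50 h × 3600 s/h = 926.78 × 58.50 × 3600 / 10⁶ = 195.2 MJ/m².

195 MJ/m²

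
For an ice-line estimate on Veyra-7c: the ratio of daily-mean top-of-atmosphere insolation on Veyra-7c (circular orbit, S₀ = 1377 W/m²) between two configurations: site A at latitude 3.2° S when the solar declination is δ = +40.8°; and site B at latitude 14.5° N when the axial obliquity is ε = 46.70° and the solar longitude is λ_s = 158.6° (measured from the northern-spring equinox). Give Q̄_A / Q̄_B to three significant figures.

Q̄_A / Q̄_B ≈ 0.672

— Configuration A (φ=-3.2°):
cos H₀ = −tan(-3.2°) tan(+40.800°) = 0.0483, H₀ = 1.5225 rad.
Bracket: H₀ sin φ sin δ + cos φ cos δ sin H₀ = 1.5225×-0.05582×0.65342 + 0.99844×0.75700×0.99883 = -0.055532 + 0.754935 = 0.699403.
Q̄ = (S₀/π) × [bracket] = (1377/π) × 0.699403 = 306.56 W/m².
— Configuration B (φ=+14.5°):
Solar declination: sin δ = sin ε · sin λ_s = sin 46.70° × sin 158.6° = 0.26555, so δ = +15.399°.
cos H₀ = −tan(+14.5°) tan(+15.399°) = -0.0712, H₀ = 1.6421 rad.
Bracket: H₀ sin φ sin δ + cos φ cos δ sin H₀ = 1.6421×0.25038×0.26555 + 0.96815×0.96410×0.99746 = 0.109181 + 0.931023 = 1.040204.
Q̄ = (S₀/π) × [bracket] = (1377/π) × 1.040204 = 455.93 W/m².
Ratio Q̄_A / Q̄_B = 306.56 / 455.93 = 0.6724.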